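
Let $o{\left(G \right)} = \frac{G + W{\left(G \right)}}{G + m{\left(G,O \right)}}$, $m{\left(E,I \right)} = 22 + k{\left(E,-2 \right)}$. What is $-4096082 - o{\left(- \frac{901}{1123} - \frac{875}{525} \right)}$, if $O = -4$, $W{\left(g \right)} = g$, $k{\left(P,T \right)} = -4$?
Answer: $- \frac{53580844483}{13081} \approx -4.0961 \cdot 10^{6}$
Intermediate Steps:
$m{\left(E,I \right)} = 18$ ($m{\left(E,I \right)} = 22 - 4 = 18$)
$o{\left(G \right)} = \frac{2 G}{18 + G}$ ($o{\left(G \right)} = \frac{G + G}{G + 18} = \frac{2 G}{18 + G}$)
$-4096082 - o{\left(- \frac{901}{1123} - \frac{875}{525} \right)} = -4096082 - \frac{2 \left(- \frac{901}{1123} - \frac{875}{525}\right)}{18 - \left(\frac{5}{3} + \frac{901}{1123}\right)} = -4096082 - \frac{2 \left(\left(-901\right) \frac{1}{1123} - \frac{5}{3}\right)}{18 - \frac{8318}{3369}} = -4096082 - \frac{2 \left(- \frac{901}{1123} - \frac{5}{3}\right)}{18 - \frac{8318}{3369}} = -4096082 - 2 \left(- \frac{8318}{3369}\right) \frac{1}{18 - \frac{8318}{3369}} = -4096082 - 2 \left(- \frac{8318}{3369}\right) \frac{1}{\frac{52324}{3369}} = -4096082 - 2 \left(- \frac{8318}{3369}\right) \frac{3369}{52324} = -4096082 - - \frac{4159}{13081} = -4096082 + \frac{4159}{13081} = - \frac{53580844483}{13081}$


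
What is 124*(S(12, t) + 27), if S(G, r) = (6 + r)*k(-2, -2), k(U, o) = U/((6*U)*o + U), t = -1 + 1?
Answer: 36084/11 ≈ 3280.4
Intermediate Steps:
t = 0
k(U, o) = U/(U + 6*U*o) (k(U, o) = U/(6*U*o + U) = U/(U + 6*U*o))
S(G, r) = -6/11 - r/11 (S(G, r) = (6 + r)/(1 + 6*(-2)) = (6 + r)/(1 - 12) = (6 + r)/(-11) = (6 + r)*(-1/11) = -6/11 - r/11)
124*(S(12, t) + 27) = 124*((-6/11 - 1/11*0) + 27) = 124*((-6/11 + 0) + 27) = 124*(-6/11 + 27) = 124*(291/11) = 36084/11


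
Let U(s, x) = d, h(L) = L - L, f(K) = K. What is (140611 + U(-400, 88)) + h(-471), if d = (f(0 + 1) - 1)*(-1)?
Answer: 140611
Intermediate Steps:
h(L) = 0
d = 0 (d = ((0 + 1) - 1)*(-1) = (1 - 1)*(-1) = 0*(-1) = 0)
U(s, x) = 0
(140611 + U(-400, 88)) + h(-471) = (140611 + 0) + 0 = 140611 + 0 = 140611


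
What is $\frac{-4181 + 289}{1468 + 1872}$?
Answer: $- \frac{973}{835} \approx -1.1653$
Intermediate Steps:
$\frac{-4181 + 289}{1468 + 1872} = - \frac{3892}{3340} = \left(-3892\right) \frac{1}{3340} = - \frac{973}{835}$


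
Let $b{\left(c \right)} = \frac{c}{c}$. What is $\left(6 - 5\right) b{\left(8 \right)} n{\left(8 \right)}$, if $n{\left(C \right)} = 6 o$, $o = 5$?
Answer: $30$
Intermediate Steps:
$b{\left(c \right)} = 1$
$n{\left(C \right)} = 30$ ($n{\left(C \right)} = 6 \cdot 5 = 30$)
$\left(6 - 5\right) b{\left(8 \right)} n{\left(8 \right)} = \left(6 - 5\right) 1 \cdot 30 = 1 \cdot 1 \cdot 30 = 1 \cdot 30 = 30$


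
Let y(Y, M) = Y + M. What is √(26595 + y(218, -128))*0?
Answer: 0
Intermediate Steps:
y(Y, M) = M + Y
√(26595 + y(218, -128))*0 = √(26595 + (-128 + 218))*0 = √(26595 + 90)*0 = √26685*0 = (3*√2965)*0 = 0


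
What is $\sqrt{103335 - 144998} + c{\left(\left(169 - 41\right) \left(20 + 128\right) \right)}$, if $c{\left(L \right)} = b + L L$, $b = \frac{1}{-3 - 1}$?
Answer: $\frac{1435500543}{4} + i \sqrt{41663} \approx 3.5888 \cdot 10^{8} + 204.12 i$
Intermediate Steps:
$b = - \frac{1}{4}$ ($b = \frac{1}{-4} = - \frac{1}{4} \approx -0.25$)
$c{\left(L \right)} = - \frac{1}{4} + L^{2}$ ($c{\left(L \right)} = - \frac{1}{4} + L L = - \frac{1}{4} + L^{2}$)
$\sqrt{103335 - 144998} + c{\left(\left(169 - 41\right) \left(20 + 128\right) \right)} = \sqrt{103335 - 144998} - \left(\frac{1}{4} - \left(\left(169 - 41\right) \left(20 + 128\right)\right)^{2}\right) = \sqrt{-41663} - \left(\frac{1}{4} - \left(\left(169 - 41\right) 148\right)^{2}\right) = i \sqrt{41663} - \left(\frac{1}{4} - \left(128 \cdot 148\right)^{2}\right) = i \sqrt{41663} - \left(\frac{1}{4} - 18944^{2}\right) = i \sqrt{41663} + \left(- \frac{1}{4} + 358875136\right) = i \sqrt{41663} + \frac{1435500543}{4} = \frac{1435500543}{4} + i \sqrt{41663}$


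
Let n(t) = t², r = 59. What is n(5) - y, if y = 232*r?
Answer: -13663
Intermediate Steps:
y = 13688 (y = 232*59 = 13688)
n(5) - y = 5² - 1*13688 = 25 - 13688 = -13663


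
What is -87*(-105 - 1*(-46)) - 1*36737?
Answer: -31604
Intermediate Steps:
-87*(-105 - 1*(-46)) - 1*36737 = -87*(-105 + 46) - 36737 = -87*(-59) - 36737 = 5133 - 36737 = -31604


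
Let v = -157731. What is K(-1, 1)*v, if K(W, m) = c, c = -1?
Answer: 157731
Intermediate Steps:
K(W, m) = -1
K(-1, 1)*v = -1*(-157731) = 157731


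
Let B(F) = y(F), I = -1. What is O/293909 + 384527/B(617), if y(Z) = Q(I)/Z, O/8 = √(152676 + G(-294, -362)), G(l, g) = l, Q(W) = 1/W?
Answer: -237253159 + 8*√152382/293909 ≈ -2.3725e+8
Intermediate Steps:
O = 8*√152382 (O = 8*√(152676 - 294) = 8*√152382 ≈ 3122.9)
y(Z) = -1/Z (y(Z) = 1/((-1)*Z) = -1/Z)
B(F) = -1/F
O/293909 + 384527/B(617) = (8*√152382)/293909 + 384527/((-1/617)) = (8*√152382)*(1/293909) + 384527/((-1*1/617)) = 8*√152382/293909 + 384527/(-1/617) = 8*√152382/293909 + 384527*(-617) = 8*√152382/293909 - 237253159 = -237253159 + 8*√152382/293909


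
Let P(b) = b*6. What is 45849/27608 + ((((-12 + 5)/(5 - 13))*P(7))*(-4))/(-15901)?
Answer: 1487025/890456 ≈ 1.6700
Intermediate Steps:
P(b) = 6*b
45849/27608 + ((((-12 + 5)/(5 - 13))*P(7))*(-4))/(-15901) = 45849/27608 + ((((-12 + 5)/(5 - 13))*(6*7))*(-4))/(-15901) = 45849*(1/27608) + ((-7/(-8)*42)*(-4))*(-1/15901) = 93/56 + ((-7*(-⅛)*42)*(-4))*(-1/15901) = 93/56 + (((7/8)*42)*(-4))*(-1/15901) = 93/56 + ((147/4)*(-4))*(-1/15901) = 93/56 - 147*(-1/15901) = 93/56 + 147/15901 = 1487025/890456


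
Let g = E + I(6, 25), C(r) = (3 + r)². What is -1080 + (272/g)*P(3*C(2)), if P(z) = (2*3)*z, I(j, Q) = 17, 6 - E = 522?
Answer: -661320/499 ≈ -1325.3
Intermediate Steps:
E = -516 (E = 6 - 1*522 = 6 - 522 = -516)
P(z) = 6*z
g = -499 (g = -516 + 17 = -499)
-1080 + (272/g)*P(3*C(2)) = -1080 + (272/(-499))*(6*(3*(3 + 2)²)) = -1080 + (272*(-1/499))*(6*(3*5²)) = -1080 - 1632*3*25/499 = -1080 - 1632*75/499 = -1080 - 272/499*450 = -1080 - 122400/499 = -661320/499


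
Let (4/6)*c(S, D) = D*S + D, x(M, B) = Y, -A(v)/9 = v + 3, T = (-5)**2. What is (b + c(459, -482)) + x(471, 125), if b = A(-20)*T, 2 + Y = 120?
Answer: -328637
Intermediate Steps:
T = 25
Y = 118 (Y = -2 + 120 = 118)
A(v) = -27 - 9*v (A(v) = -9*(v + 3) = -9*(3 + v) = -27 - 9*v)
x(M, B) = 118
b = 3825 (b = (-27 - 9*(-20))*25 = (-27 + 180)*25 = 153*25 = 3825)
c(S, D) = 3*D/2 + 3*D*S/2 (c(S, D) = 3*(D*S + D)/2 = 3*(D + D*S)/2 = 3*D/2 + 3*D*S/2)
(b + c(459, -482)) + x(471, 125) = (3825 + (3/2)*(-482)*(1 + 459)) + 118 = (3825 + (3/2)*(-482)*460) + 118 = (3825 - 332580) + 118 = -328755 + 118 = -328637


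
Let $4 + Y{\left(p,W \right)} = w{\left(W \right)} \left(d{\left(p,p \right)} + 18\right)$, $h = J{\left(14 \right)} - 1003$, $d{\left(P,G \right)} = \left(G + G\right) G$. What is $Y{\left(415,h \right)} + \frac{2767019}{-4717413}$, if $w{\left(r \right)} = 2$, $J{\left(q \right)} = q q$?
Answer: $\frac{3249974005897}{4717413} \approx 6.8893 \cdot 10^{5}$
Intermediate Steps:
$d{\left(P,G \right)} = 2 G^{2}$ ($d{\left(P,G \right)} = 2 G G = 2 G^{2}$)
$J{\left(q \right)} = q^{2}$
$h = -807$ ($h = 14^{2} - 1003 = 196 - 1003 = -807$)
$Y{\left(p,W \right)} = 32 + 4 p^{2}$ ($Y{\left(p,W \right)} = -4 + 2 \left(2 p^{2} + 18\right) = -4 + 2 \left(18 + 2 p^{2}\right) = -4 + \left(36 + 4 p^{2}\right) = 32 + 4 p^{2}$)
$Y{\left(415,h \right)} + \frac{2767019}{-4717413} = \left(32 + 4 \cdot 415^{2}\right) + \frac{2767019}{-4717413} = \left(32 + 4 \cdot 172225\right) + 2767019 \left(- \frac{1}{4717413}\right) = \left(32 + 688900\right) - \frac{2767019}{4717413} = 688932 - \frac{2767019}{4717413} = \frac{3249974005897}{4717413}$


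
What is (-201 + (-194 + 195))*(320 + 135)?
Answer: -91000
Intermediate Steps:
(-201 + (-194 + 195))*(320 + 135) = (-201 + 1)*455 = -200*455 = -91000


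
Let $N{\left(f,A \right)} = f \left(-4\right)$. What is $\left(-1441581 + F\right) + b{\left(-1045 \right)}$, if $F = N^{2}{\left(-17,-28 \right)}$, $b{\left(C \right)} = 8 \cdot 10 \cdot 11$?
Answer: $-1436077$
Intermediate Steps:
$N{\left(f,A \right)} = - 4 f$
$b{\left(C \right)} = 880$ ($b{\left(C \right)} = 80 \cdot 11 = 880$)
$F = 4624$ ($F = \left(\left(-4\right) \left(-17\right)\right)^{2} = 68^{2} = 4624$)
$\left(-1441581 + F\right) + b{\left(-1045 \right)} = \left(-1441581 + 4624\right) + 880 = -1436957 + 880 = -1436077$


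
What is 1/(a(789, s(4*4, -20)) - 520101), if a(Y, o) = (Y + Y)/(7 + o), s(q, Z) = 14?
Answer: -7/3640181 ≈ -1.9230e-6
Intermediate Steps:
a(Y, o) = 2*Y/(7 + o) (a(Y, o) = (2*Y)/(7 + o) = 2*Y/(7 + o))
1/(a(789, s(4*4, -20)) - 520101) = 1/(2*789/(7 + 14) - 520101) = 1/(2*789/21 - 520101) = 1/(2*789*(1/21) - 520101) = 1/(526/7 - 520101) = 1/(-3640181/7) = -7/3640181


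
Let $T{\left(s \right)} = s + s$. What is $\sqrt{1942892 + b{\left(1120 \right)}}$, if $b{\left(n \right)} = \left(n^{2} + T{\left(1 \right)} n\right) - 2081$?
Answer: $\sqrt{3197451} \approx 1788.1$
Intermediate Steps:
$T{\left(s \right)} = 2 s$
$b{\left(n \right)} = -2081 + n^{2} + 2 n$ ($b{\left(n \right)} = \left(n^{2} + 2 \cdot 1 n\right) - 2081 = \left(n^{2} + 2 n\right) - 2081 = -2081 + n^{2} + 2 n$)
$\sqrt{1942892 + b{\left(1120 \right)}} = \sqrt{1942892 + \left(-2081 + 1120^{2} + 2 \cdot 1120\right)} = \sqrt{1942892 + \left(-2081 + 1254400 + 2240\right)} = \sqrt{1942892 + 1254559} = \sqrt{3197451}$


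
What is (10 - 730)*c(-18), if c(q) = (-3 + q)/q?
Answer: -840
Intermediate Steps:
c(q) = (-3 + q)/q
(10 - 730)*c(-18) = (10 - 730)*((-3 - 18)/(-18)) = -(-40)*(-21) = -720*7/6 = -840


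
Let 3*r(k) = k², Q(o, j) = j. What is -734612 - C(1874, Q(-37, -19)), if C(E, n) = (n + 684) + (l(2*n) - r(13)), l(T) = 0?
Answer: -2205662/3 ≈ -7.3522e+5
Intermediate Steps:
r(k) = k²/3
C(E, n) = 1883/3 + n (C(E, n) = (n + 684) + (0 - 13²/3) = (684 + n) + (0 - 169/3) = (684 + n) - 169/3 = 1883/3 + n)
-734612 - C(1874, Q(-37, -19)) = -734612 - (1883/3 - 19) = -734612 - 1*1826/3 = -734612 - 1826/3 = -2205662/3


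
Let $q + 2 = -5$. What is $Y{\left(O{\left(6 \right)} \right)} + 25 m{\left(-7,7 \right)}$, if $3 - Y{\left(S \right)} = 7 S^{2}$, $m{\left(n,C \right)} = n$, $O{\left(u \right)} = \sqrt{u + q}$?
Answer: $-165$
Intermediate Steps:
$q = -7$ ($q = -2 - 5 = -7$)
$O{\left(u \right)} = \sqrt{-7 + u}$ ($O{\left(u \right)} = \sqrt{u - 7} = \sqrt{-7 + u}$)
$Y{\left(S \right)} = 3 - 7 S^{2}$
$Y{\left(O{\left(6 \right)} \right)} + 25 m{\left(-7,7 \right)} = \left(3 - 7 \left(\sqrt{-7 + 6}\right)^{2}\right) + 25 \left(-7\right) = \left(3 - 7 \left(\sqrt{-1}\right)^{2}\right) - 175 = \left(3 - 7 i^{2}\right) - 175 = \left(3 - -7\right) - 175 = \left(3 + 7\right) - 175 = 10 - 175 = -165$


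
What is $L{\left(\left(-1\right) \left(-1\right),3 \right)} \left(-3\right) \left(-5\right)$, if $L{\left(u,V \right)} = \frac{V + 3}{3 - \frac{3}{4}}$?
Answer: $40$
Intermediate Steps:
$L{\left(u,V \right)} = \frac{4}{3} + \frac{4 V}{9}$ ($L{\left(u,V \right)} = \frac{3 + V}{3 - \frac{3}{4}} = \frac{3 + V}{\frac{9}{4}} = \left(3 + V\right) \frac{4}{9} = \frac{4}{3} + \frac{4 V}{9}$)
$L{\left(\left(-1\right) \left(-1\right),3 \right)} \left(-3\right) \left(-5\right) = \left(\frac{4}{3} + \frac{4}{9} \cdot 3\right) \left(-3\right) \left(-5\right) = \left(\frac{4}{3} + \frac{4}{3}\right) \left(-3\right) \left(-5\right) = \frac{8}{3} \left(-3\right) \left(-5\right) = \left(-8\right) \left(-5\right) = 40$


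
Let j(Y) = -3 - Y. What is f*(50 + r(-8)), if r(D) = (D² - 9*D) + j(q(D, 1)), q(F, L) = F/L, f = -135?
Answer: -25785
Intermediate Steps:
r(D) = -3 + D² - 10*D (r(D) = (D² - 9*D) + (-3 - D/1) = (D² - 9*D) + (-3 - D) = -3 + D² - 10*D)
f*(50 + r(-8)) = -135*(50 + (-3 + (-8)² - 10*(-8))) = -135*(50 + (-3 + 64 + 80)) = -135*(50 + 141) = -135*191 = -25785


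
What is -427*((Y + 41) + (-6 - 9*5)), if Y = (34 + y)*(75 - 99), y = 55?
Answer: 916342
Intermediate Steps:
Y = -2136 (Y = (34 + 55)*(75 - 99) = 89*(-24) = -2136)
-427*((Y + 41) + (-6 - 9*5)) = -427*((-2136 + 41) + (-6 - 9*5)) = -427*(-2095 + (-6 - 45)) = -427*(-2095 - 51) = -427*(-2146) = 916342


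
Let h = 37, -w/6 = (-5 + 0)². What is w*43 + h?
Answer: -6413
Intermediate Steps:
w = -150 (w = -6*(-5 + 0)² = -6*(-5)² = -6*25 = -150)
w*43 + h = -150*43 + 37 = -6450 + 37 = -6413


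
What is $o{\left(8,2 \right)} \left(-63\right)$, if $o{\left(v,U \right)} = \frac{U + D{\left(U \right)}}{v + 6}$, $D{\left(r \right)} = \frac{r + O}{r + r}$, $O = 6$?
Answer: $-18$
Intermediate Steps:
$D{\left(r \right)} = \frac{6 + r}{2 r}$ ($D{\left(r \right)} = \frac{r + 6}{r + r} = \frac{6 + r}{2 r}$)
$o{\left(v,U \right)} = \frac{U + \frac{6 + U}{2 U}}{6 + v}$ ($o{\left(v,U \right)} = \frac{U + \frac{6 + U}{2 U}}{v + 6} = \frac{U + \frac{6 + U}{2 U}}{6 + v}$)
$o{\left(8,2 \right)} \left(-63\right) = \frac{3 + 2^{2} + \frac{1}{2} \cdot 2}{2 \left(6 + 8\right)} \left(-63\right) = \frac{3 + 4 + 1}{2 \cdot 14} \left(-63\right) = \frac{1}{2} \cdot \frac{1}{14} \cdot 8 \left(-63\right) = \frac{2}{7} \left(-63\right) = -18$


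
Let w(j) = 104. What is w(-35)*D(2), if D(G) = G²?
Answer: 416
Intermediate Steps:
w(-35)*D(2) = 104*2² = 104*4 = 416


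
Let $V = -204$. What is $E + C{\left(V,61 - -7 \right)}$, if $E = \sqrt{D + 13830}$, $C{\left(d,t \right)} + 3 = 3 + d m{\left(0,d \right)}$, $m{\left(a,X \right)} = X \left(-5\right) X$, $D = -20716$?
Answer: $42448320 + i \sqrt{6886} \approx 4.2448 \cdot 10^{7} + 82.982 i$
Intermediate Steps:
$m{\left(a,X \right)} = - 5 X^{2}$ ($m{\left(a,X \right)} = - 5 X X = - 5 X^{2}$)
$C{\left(d,t \right)} = - 5 d^{3}$ ($C{\left(d,t \right)} = -3 + \left(3 + d \left(- 5 d^{2}\right)\right) = -3 - \left(-3 + 5 d^{3}\right) = - 5 d^{3}$)
$E = i \sqrt{6886}$ ($E = \sqrt{-20716 + 13830} = \sqrt{-6886} = i \sqrt{6886} \approx 82.982 i$)
$E + C{\left(V,61 - -7 \right)} = i \sqrt{6886} - 5 \left(-204\right)^{3} = i \sqrt{6886} - -42448320 = i \sqrt{6886} + 42448320 = 42448320 + i \sqrt{6886}$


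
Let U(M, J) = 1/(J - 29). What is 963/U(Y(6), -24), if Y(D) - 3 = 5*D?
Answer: -51039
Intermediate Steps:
Y(D) = 3 + 5*D
U(M, J) = 1/(-29 + J)
963/U(Y(6), -24) = 963/(1/(-29 - 24)) = 963/(1/(-53)) = 963/(-1/53) = 963*(-53) = -51039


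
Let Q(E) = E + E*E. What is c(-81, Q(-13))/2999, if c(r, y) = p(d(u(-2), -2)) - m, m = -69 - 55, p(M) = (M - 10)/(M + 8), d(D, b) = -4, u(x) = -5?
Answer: 241/5998 ≈ 0.040180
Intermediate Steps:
p(M) = (-10 + M)/(8 + M)
m = -124
Q(E) = E + E²
c(r, y) = 241/2 (c(r, y) = (-10 - 4)/(8 - 4) - 1*(-124) = -14/4 + 124 = (¼)*(-14) + 124 = -7/2 + 124 = 241/2)
c(-81, Q(-13))/2999 = (241/2)/2999 = (241/2)*(1/2999) = 241/5998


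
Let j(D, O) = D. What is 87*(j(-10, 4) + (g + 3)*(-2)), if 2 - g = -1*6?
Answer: -2784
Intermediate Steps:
g = 8 (g = 2 - (-1)*6 = 2 - 1*(-6) = 2 + 6 = 8)
87*(j(-10, 4) + (g + 3)*(-2)) = 87*(-10 + (8 + 3)*(-2)) = 87*(-10 + 11*(-2)) = 87*(-10 - 22) = 87*(-32) = -2784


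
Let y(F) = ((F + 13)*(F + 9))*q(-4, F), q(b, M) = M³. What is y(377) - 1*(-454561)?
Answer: 8066330026381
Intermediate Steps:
y(F) = F³*(9 + F)*(13 + F) (y(F) = ((F + 13)*(F + 9))*F³ = ((13 + F)*(9 + F))*F³ = ((9 + F)*(13 + F))*F³ = F³*(9 + F)*(13 + F))
y(377) - 1*(-454561) = 377³*(117 + 377² + 22*377) - 1*(-454561) = 53582633*(117 + 142129 + 8294) + 454561 = 53582633*150540 + 454561 = 8066329571820 + 454561 = 8066330026381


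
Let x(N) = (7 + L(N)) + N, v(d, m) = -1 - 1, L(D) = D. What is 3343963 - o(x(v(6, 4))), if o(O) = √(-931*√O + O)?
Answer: 3343963 - √(3 - 931*√3) ≈ 3.344e+6 - 40.119*I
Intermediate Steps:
v(d, m) = -2
x(N) = 7 + 2*N (x(N) = (7 + N) + N = 7 + 2*N)
o(O) = √(O - 931*√O)
3343963 - o(x(v(6, 4))) = 3343963 - √((7 + 2*(-2)) - 931*√(7 + 2*(-2))) = 3343963 - √((7 - 4) - 931*√(7 - 4)) = 3343963 - √(3 - 931*√3)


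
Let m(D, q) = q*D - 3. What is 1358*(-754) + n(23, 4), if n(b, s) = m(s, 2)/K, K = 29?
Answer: -29694023/29 ≈ -1.0239e+6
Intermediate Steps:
m(D, q) = -3 + D*q (m(D, q) = D*q - 3 = -3 + D*q)
n(b, s) = -3/29 + 2*s/29 (n(b, s) = (-3 + s*2)/29 = (-3 + 2*s)*(1/29) = -3/29 + 2*s/29)
1358*(-754) + n(23, 4) = 1358*(-754) + (-3/29 + (2/29)*4) = -1023932 + (-3/29 + 8/29) = -1023932 + 5/29 = -29694023/29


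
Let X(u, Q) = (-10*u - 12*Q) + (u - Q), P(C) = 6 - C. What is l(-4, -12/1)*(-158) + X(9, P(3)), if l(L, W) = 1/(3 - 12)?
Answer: -922/9 ≈ -102.44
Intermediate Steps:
X(u, Q) = -13*Q - 9*u (X(u, Q) = (-12*Q - 10*u) + (u - Q) = -13*Q - 9*u)
l(L, W) = -1/9 (l(L, W) = 1/(-9) = -1/9)
l(-4, -12/1)*(-158) + X(9, P(3)) = -1/9*(-158) + (-13*(6 - 1*3) - 9*9) = 158/9 + (-13*(6 - 3) - 81) = 158/9 + (-13*3 - 81) = 158/9 + (-39 - 81) = 158/9 - 120 = -922/9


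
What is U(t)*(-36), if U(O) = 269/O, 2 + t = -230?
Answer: 2421/58 ≈ 41.741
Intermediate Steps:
t = -232 (t = -2 - 230 = -232)
U(t)*(-36) = (269/(-232))*(-36) = (269*(-1/232))*(-36) = -269/232*(-36) = 2421/58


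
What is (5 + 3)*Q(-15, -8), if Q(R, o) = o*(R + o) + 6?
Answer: 1520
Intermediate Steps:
Q(R, o) = 6 + o*(R + o)
(5 + 3)*Q(-15, -8) = (5 + 3)*(6 + (-8)**2 - 15*(-8)) = 8*(6 + 64 + 120) = 8*190 = 1520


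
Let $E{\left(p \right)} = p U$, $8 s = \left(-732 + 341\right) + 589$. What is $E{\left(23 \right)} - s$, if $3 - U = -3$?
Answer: $\frac{453}{4} \approx 113.25$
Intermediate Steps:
$U = 6$ ($U = 3 - -3 = 3 + 3 = 6$)
$s = \frac{99}{4}$ ($s = \frac{\left(-732 + 341\right) + 589}{8} = \frac{-391 + 589}{8} = \frac{1}{8} \cdot 198 = \frac{99}{4} \approx 24.75$)
$E{\left(p \right)} = 6 p$ ($E{\left(p \right)} = p 6 = 6 p$)
$E{\left(23 \right)} - s = 6 \cdot 23 - \frac{99}{4} = 138 - \frac{99}{4} = \frac{453}{4}$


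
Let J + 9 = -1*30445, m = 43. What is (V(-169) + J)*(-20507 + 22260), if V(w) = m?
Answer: -53310483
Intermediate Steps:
V(w) = 43
J = -30454 (J = -9 - 1*30445 = -9 - 30445 = -30454)
(V(-169) + J)*(-20507 + 22260) = (43 - 30454)*(-20507 + 22260) = -30411*1753 = -53310483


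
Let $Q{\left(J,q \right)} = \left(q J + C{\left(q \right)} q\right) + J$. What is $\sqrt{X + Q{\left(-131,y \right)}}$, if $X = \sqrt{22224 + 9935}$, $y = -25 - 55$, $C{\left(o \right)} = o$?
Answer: $\sqrt{16749 + \sqrt{32159}} \approx 130.11$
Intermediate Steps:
$y = -80$ ($y = -25 - 55 = -80$)
$Q{\left(J,q \right)} = J + q^{2} + J q$ ($Q{\left(J,q \right)} = \left(q J + q q\right) + J = \left(J q + q^{2}\right) + J = \left(q^{2} + J q\right) + J = J + q^{2} + J q$)
$X = \sqrt{32159} \approx 179.33$
$\sqrt{X + Q{\left(-131,y \right)}} = \sqrt{\sqrt{32159} - \left(-10349 - 6400\right)} = \sqrt{\sqrt{32159} + \left(-131 + 6400 + 10480\right)} = \sqrt{\sqrt{32159} + 16749} = \sqrt{16749 + \sqrt{32159}}$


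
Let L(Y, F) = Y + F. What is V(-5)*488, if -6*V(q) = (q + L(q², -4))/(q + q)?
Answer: 1952/15 ≈ 130.13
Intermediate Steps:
L(Y, F) = F + Y
V(q) = -(-4 + q + q²)/(12*q) (V(q) = -(q + (-4 + q²))/(6*(q + q)) = -(-4 + q + q²)/(6*(2*q)) = -(-4 + q + q²)*1/(2*q)/6 = -(-4 + q + q²)/(12*q))
V(-5)*488 = ((1/12)*(4 - 1*(-5) - 1*(-5)²)/(-5))*488 = ((1/12)*(-⅕)*(4 + 5 - 1*25))*488 = ((1/12)*(-⅕)*(4 + 5 - 25))*488 = ((1/12)*(-⅕)*(-16))*488 = (4/15)*488 = 1952/15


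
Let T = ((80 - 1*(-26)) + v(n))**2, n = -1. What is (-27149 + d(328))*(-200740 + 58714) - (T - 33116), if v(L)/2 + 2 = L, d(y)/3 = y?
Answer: 3716133406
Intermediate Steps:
d(y) = 3*y
v(L) = -4 + 2*L
T = 10000 (T = ((80 - 1*(-26)) + (-4 + 2*(-1)))**2 = ((80 + 26) + (-4 - 2))**2 = (106 - 6)**2 = 100**2 = 10000)
(-27149 + d(328))*(-200740 + 58714) - (T - 33116) = (-27149 + 3*328)*(-200740 + 58714) - (10000 - 33116) = (-27149 + 984)*(-142026) - 1*(-23116) = -26165*(-142026) + 23116 = 3716110290 + 23116 = 3716133406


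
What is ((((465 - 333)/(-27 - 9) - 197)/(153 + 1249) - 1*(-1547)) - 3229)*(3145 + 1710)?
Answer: -17174790685/2103 ≈ -8.1668e+6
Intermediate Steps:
((((465 - 333)/(-27 - 9) - 197)/(153 + 1249) - 1*(-1547)) - 3229)*(3145 + 1710) = (((132/(-36) - 197)/1402 + 1547) - 3229)*4855 = (((132*(-1/36) - 197)*(1/1402) + 1547) - 3229)*4855 = (((-11/3 - 197)*(1/1402) + 1547) - 3229)*4855 = ((-602/3*1/1402 + 1547) - 3229)*4855 = ((-301/2103 + 1547) - 3229)*4855 = (3253040/2103 - 3229)*4855 = -3537547/2103*4855 = -17174790685/2103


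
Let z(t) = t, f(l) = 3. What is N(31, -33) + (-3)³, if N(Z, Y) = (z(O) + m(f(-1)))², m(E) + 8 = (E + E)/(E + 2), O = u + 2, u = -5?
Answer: 1726/25 ≈ 69.040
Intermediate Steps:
O = -3 (O = -5 + 2 = -3)
m(E) = -8 + 2*E/(2 + E) (m(E) = -8 + (E + E)/(E + 2) = -8 + (2*E)/(2 + E) = -8 + 2*E/(2 + E))
N(Z, Y) = 2401/25 (N(Z, Y) = (-3 + 2*(-8 - 3*3)/(2 + 3))² = (-3 + 2*(-8 - 9)/5)² = (-3 + 2*(⅕)*(-17))² = (-3 - 34/5)² = (-49/5)² = 2401/25)
N(31, -33) + (-3)³ = 2401/25 + (-3)³ = 2401/25 - 27 = 1726/25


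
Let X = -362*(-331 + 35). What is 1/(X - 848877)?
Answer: -1/741725 ≈ -1.3482e-6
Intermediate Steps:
X = 107152 (X = -362*(-296) = 107152)
1/(X - 848877) = 1/(107152 - 848877) = 1/(-741725) = -1/741725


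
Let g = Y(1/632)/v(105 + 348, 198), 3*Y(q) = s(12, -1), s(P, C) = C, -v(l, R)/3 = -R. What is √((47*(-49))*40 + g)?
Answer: I*√3611472502/198 ≈ 303.51*I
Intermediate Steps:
v(l, R) = 3*R (v(l, R) = -(-3)*R = 3*R)
Y(q) = -⅓ (Y(q) = (⅓)*(-1) = -⅓)
g = -1/1782 (g = -1/(3*(3*198)) = -⅓/594 = -⅓*1/594 = -1/1782 ≈ -0.00056117)
√((47*(-49))*40 + g) = √((47*(-49))*40 - 1/1782) = √(-2303*40 - 1/1782) = √(-92120 - 1/1782) = √(-164157841/1782) = I*√3611472502/198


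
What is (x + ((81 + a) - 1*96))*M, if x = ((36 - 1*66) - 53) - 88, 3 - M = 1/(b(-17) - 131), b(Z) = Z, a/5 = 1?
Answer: -80545/148 ≈ -544.22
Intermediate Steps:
a = 5 (a = 5*1 = 5)
M = 445/148 (M = 3 - 1/(-17 - 131) = 3 - 1/(-148) = 3 - 1*(-1/148) = 3 + 1/148 = 445/148 ≈ 3.0068)
x = -171 (x = ((36 - 66) - 53) - 88 = (-30 - 53) - 88 = -83 - 88 = -171)
(x + ((81 + a) - 1*96))*M = (-171 + ((81 + 5) - 1*96))*(445/148) = (-171 + (86 - 96))*(445/148) = (-171 - 10)*(445/148) = -181*445/148 = -80545/148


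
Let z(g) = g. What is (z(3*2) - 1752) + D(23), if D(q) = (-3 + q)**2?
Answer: -1346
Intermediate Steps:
(z(3*2) - 1752) + D(23) = (3*2 - 1752) + (-3 + 23)**2 = (6 - 1752) + 20**2 = -1746 + 400 = -1346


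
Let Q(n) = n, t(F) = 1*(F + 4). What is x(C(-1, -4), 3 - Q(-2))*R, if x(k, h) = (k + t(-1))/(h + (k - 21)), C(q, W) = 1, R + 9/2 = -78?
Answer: 22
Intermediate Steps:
R = -165/2 (R = -9/2 - 78 = -165/2 ≈ -82.500)
t(F) = 4 + F (t(F) = 1*(4 + F) = 4 + F)
x(k, h) = (3 + k)/(-21 + h + k) (x(k, h) = (k + (4 - 1))/(h + (k - 21)) = (k + 3)/(h + (-21 + k)) = (3 + k)/(-21 + h + k))
x(C(-1, -4), 3 - Q(-2))*R = ((3 + 1)/(-21 + (3 - 1*(-2)) + 1))*(-165/2) = (4/(-21 + (3 + 2) + 1))*(-165/2) = (4/(-21 + 5 + 1))*(-165/2) = (4/(-15))*(-165/2) = -1/15*4*(-165/2) = -4/15*(-165/2) = 22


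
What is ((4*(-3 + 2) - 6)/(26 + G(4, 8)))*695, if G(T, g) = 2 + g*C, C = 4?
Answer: -695/6 ≈ -115.83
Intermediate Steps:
G(T, g) = 2 + 4*g (G(T, g) = 2 + g*4 = 2 + 4*g)
((4*(-3 + 2) - 6)/(26 + G(4, 8)))*695 = ((4*(-3 + 2) - 6)/(26 + (2 + 4*8)))*695 = ((4*(-1) - 6)/(26 + (2 + 32)))*695 = ((-4 - 6)/(26 + 34))*695 = -10/60*695 = -10*1/60*695 = -⅙*695 = -695/6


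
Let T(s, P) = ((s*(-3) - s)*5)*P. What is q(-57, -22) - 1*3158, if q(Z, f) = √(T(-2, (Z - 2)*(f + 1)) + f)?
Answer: -3158 + √49538 ≈ -2935.4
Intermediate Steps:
T(s, P) = -20*P*s (T(s, P) = ((-3*s - s)*5)*P = (-4*s*5)*P = (-20*s)*P = -20*P*s)
q(Z, f) = √(f + 40*(1 + f)*(-2 + Z)) (q(Z, f) = √(-20*(Z - 2)*(f + 1)*(-2) + f) = √(-20*(-2 + Z)*(1 + f)*(-2) + f) = √(-20*(1 + f)*(-2 + Z)*(-2) + f) = √(40*(1 + f)*(-2 + Z) + f) = √(f + 40*(1 + f)*(-2 + Z)))
q(-57, -22) - 1*3158 = √(-80 - 79*(-22) + 40*(-57) + 40*(-57)*(-22)) - 1*3158 = √(-80 + 1738 - 2280 + 50160) - 3158 = √49538 - 3158 = -3158 + √49538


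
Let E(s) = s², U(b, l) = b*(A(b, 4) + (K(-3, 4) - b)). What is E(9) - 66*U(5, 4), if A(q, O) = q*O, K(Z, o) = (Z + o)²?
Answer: -5199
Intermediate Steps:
A(q, O) = O*q
U(b, l) = b*(1 + 3*b) (U(b, l) = b*(4*b + ((-3 + 4)² - b)) = b*(4*b + (1² - b)) = b*(4*b + (1 - b)) = b*(1 + 3*b))
E(9) - 66*U(5, 4) = 9² - 330*(1 + 3*5) = 81 - 330*(1 + 15) = 81 - 330*16 = 81 - 66*80 = 81 - 5280 = -5199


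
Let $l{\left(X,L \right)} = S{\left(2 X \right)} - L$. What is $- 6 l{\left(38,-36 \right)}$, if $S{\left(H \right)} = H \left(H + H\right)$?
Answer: $-69528$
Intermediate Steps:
$S{\left(H \right)} = 2 H^{2}$ ($S{\left(H \right)} = H 2 H = 2 H^{2}$)
$l{\left(X,L \right)} = - L + 8 X^{2}$ ($l{\left(X,L \right)} = 2 \left(2 X\right)^{2} - L = 2 \cdot 4 X^{2} - L = 8 X^{2} - L = - L + 8 X^{2}$)
$- 6 l{\left(38,-36 \right)} = - 6 \left(\left(-1\right) \left(-36\right) + 8 \cdot 38^{2}\right) = - 6 \left(36 + 8 \cdot 1444\right) = - 6 \left(36 + 11552\right) = \left(-6\right) 11588 = -69528$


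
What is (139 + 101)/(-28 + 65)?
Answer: 240/37 ≈ 6.4865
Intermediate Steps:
(139 + 101)/(-28 + 65) = 240/37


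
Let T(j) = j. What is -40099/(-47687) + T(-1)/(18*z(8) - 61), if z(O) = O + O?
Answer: 9054786/10824949 ≈ 0.83647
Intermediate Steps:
z(O) = 2*O
-40099/(-47687) + T(-1)/(18*z(8) - 61) = -40099/(-47687) - 1/(18*(2*8) - 61) = -40099*(-1/47687) - 1/(18*16 - 61) = 40099/47687 - 1/(288 - 61) = 40099/47687 - 1/227 = 9054786/10824949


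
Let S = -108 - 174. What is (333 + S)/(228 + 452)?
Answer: 3/40 ≈ 0.075000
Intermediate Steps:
S = -282
(333 + S)/(228 + 452) = (333 - 282)/(228 + 452) = 51/680 = 51*(1/680) = 3/40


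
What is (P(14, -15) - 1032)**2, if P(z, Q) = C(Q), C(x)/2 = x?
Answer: 1127844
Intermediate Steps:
C(x) = 2*x
P(z, Q) = 2*Q
(P(14, -15) - 1032)**2 = (2*(-15) - 1032)**2 = (-30 - 1032)**2 = (-1062)**2 = 1127844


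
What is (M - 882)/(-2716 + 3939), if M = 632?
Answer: -250/1223 ≈ -0.20442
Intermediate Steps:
(M - 882)/(-2716 + 3939) = (632 - 882)/(-2716 + 3939) = -250/1223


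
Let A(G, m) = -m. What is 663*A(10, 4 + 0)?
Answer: -2652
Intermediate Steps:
663*A(10, 4 + 0) = 663*(-(4 + 0)) = 663*(-1*4) = 663*(-4) = -2652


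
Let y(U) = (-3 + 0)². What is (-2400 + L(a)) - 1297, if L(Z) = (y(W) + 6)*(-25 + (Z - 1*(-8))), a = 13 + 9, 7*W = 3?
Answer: -3622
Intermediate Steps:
W = 3/7 (W = (⅐)*3 = 3/7 ≈ 0.42857)
a = 22
y(U) = 9 (y(U) = (-3)² = 9)
L(Z) = -255 + 15*Z (L(Z) = (9 + 6)*(-25 + (Z - 1*(-8))) = 15*(-25 + (Z + 8)) = 15*(-25 + (8 + Z)) = 15*(-17 + Z) = -255 + 15*Z)
(-2400 + L(a)) - 1297 = (-2400 + (-255 + 15*22)) - 1297 = (-2400 + (-255 + 330)) - 1297 = (-2400 + 75) - 1297 = -2325 - 1297 = -3622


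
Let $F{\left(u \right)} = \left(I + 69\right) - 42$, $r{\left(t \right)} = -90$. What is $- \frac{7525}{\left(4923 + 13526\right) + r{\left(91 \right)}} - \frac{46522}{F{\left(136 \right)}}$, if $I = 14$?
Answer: $- \frac{854405923}{752719} \approx -1135.1$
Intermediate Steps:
$F{\left(u \right)} = 41$ ($F{\left(u \right)} = \left(14 + 69\right) - 42 = 83 - 42 = 41$)
$- \frac{7525}{\left(4923 + 13526\right) + r{\left(91 \right)}} - \frac{46522}{F{\left(136 \right)}} = - \frac{7525}{\left(4923 + 13526\right) - 90} - \frac{46522}{41} = - \frac{7525}{18449 - 90} - \frac{46522}{41} = - \frac{7525}{18359} - \frac{46522}{41} = - \frac{854405923}{752719}$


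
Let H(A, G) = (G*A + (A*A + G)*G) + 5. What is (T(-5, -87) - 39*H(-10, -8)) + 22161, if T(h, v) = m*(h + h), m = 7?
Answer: 47480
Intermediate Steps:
H(A, G) = 5 + A*G + G*(G + A**2) (H(A, G) = (A*G + (A**2 + G)*G) + 5 = (A*G + (G + A**2)*G) + 5 = (A*G + G*(G + A**2)) + 5 = 5 + A*G + G*(G + A**2))
T(h, v) = 14*h (T(h, v) = 7*(h + h) = 7*(2*h) = 14*h)
(T(-5, -87) - 39*H(-10, -8)) + 22161 = (14*(-5) - 39*(5 + (-8)**2 - 10*(-8) - 8*(-10)**2)) + 22161 = (-70 - 39*(5 + 64 + 80 - 8*100)) + 22161 = (-70 - 39*(5 + 64 + 80 - 800)) + 22161 = (-70 - 39*(-651)) + 22161 = (-70 + 25389) + 22161 = 25319 + 22161 = 47480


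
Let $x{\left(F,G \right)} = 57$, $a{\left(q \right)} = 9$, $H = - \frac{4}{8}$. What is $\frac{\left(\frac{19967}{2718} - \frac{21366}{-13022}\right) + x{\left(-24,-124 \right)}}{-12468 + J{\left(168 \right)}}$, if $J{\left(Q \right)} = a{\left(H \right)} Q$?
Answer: $- \frac{1167764717}{193887214488} \approx -0.0060229$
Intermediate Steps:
$H = - \frac{1}{2}$ ($H = \left(-4\right) \frac{1}{8} = - \frac{1}{2} \approx -0.5$)
$J{\left(Q \right)} = 9 Q$
$\frac{\left(\frac{19967}{2718} - \frac{21366}{-13022}\right) + x{\left(-24,-124 \right)}}{-12468 + J{\left(168 \right)}} = \frac{\left(\frac{19967}{2718} - \frac{21366}{-13022}\right) + 57}{-12468 + 9 \cdot 168} = \frac{\left(19967 \cdot \frac{1}{2718} - - \frac{10683}{6511}\right) + 57}{-12468 + 1512} = \frac{\left(\frac{19967}{2718} + \frac{10683}{6511}\right) + 57}{-10956} = \left(\frac{159041531}{17696898} + 57\right) \left(- \frac{1}{10956}\right) = \frac{1167764717}{17696898} \left(- \frac{1}{10956}\right) = - \frac{1167764717}{193887214488}$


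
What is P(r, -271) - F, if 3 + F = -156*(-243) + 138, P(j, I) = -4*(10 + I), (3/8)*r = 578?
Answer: -36999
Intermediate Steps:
r = 4624/3 (r = (8/3)*578 = 4624/3 ≈ 1541.3)
P(j, I) = -40 - 4*I
F = 38043 (F = -3 + (-156*(-243) + 138) = -3 + (37908 + 138) = -3 + 38046 = 38043)
P(r, -271) - F = (-40 - 4*(-271)) - 1*38043 = (-40 + 1084) - 38043 = 1044 - 38043 = -36999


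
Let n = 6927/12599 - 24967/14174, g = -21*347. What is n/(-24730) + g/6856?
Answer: -1608982698713345/1513886910534344 ≈ -1.0628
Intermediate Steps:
g = -7287
n = -216375935/178578226 (n = 6927*(1/12599) - 24967*1/14174 = 6927/12599 - 24967/14174 = -216375935/178578226 ≈ -1.2117)
n/(-24730) + g/6856 = -216375935/178578226/(-24730) - 7287/6856 = -216375935/178578226*(-1/24730) - 7287*1/6856 = 43275187/883247905796 - 7287/6856 = -1608982698713345/1513886910534344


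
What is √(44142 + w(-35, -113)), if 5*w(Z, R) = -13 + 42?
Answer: √1103695/5 ≈ 210.11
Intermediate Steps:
w(Z, R) = 29/5 (w(Z, R) = (-13 + 42)/5 = (⅕)*29 = 29/5)
√(44142 + w(-35, -113)) = √(44142 + 29/5) = √(220739/5) = √1103695/5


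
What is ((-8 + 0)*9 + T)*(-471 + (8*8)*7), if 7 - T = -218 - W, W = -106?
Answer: -1081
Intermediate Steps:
T = 119 (T = 7 - (-218 - 1*(-106)) = 7 - (-218 + 106) = 7 - 1*(-112) = 7 + 112 = 119)
((-8 + 0)*9 + T)*(-471 + (8*8)*7) = ((-8 + 0)*9 + 119)*(-471 + (8*8)*7) = (-8*9 + 119)*(-471 + 64*7) = (-72 + 119)*(-471 + 448) = 47*(-23) = -1081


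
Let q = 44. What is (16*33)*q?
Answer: 23232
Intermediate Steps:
(16*33)*q = (16*33)*44 = 528*44 = 23232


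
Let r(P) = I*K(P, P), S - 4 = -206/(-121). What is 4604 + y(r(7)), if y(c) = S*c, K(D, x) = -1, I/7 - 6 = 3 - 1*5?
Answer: 537764/121 ≈ 4444.3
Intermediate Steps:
I = 28 (I = 42 + 7*(3 - 1*5) = 42 + 7*(3 - 5) = 42 + 7*(-2) = 42 - 14 = 28)
S = 690/121 (S = 4 - 206/(-121) = 4 - 206*(-1/121) = 4 + 206/121 = 690/121 ≈ 5.7025)
r(P) = -28 (r(P) = 28*(-1) = -28)
y(c) = 690*c/121
4604 + y(r(7)) = 4604 + (690/121)*(-28) = 4604 - 19320/121 = 537764/121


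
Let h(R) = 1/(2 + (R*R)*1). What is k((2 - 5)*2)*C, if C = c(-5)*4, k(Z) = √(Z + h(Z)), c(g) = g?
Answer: -10*I*√8626/19 ≈ -48.882*I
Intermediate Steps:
h(R) = 1/(2 + R²) (h(R) = 1/(2 + R²*1) = 1/(2 + R²))
k(Z) = √(Z + 1/(2 + Z²))
C = -20 (C = -5*4 = -20)
k((2 - 5)*2)*C = √((1 + ((2 - 5)*2)*(2 + ((2 - 5)*2)²))/(2 + ((2 - 5)*2)²))*(-20) = √((1 + (-3*2)*(2 + (-3*2)²))/(2 + (-3*2)²))*(-20) = √((1 - 6*(2 + (-6)²))/(2 + (-6)²))*(-20) = √((1 - 6*(2 + 36))/(2 + 36))*(-20) = √((1 - 6*38)/38)*(-20) = √((1 - 228)/38)*(-20) = √((1/38)*(-227))*(-20) = √(-227/38)*(-20) = (I*√8626/38)*(-20) = -10*I*√8626/19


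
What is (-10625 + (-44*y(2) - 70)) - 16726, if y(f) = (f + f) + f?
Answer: -27685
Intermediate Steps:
y(f) = 3*f (y(f) = 2*f + f = 3*f)
(-10625 + (-44*y(2) - 70)) - 16726 = (-10625 + (-132*2 - 70)) - 16726 = (-10625 + (-44*6 - 70)) - 16726 = (-10625 + (-264 - 70)) - 16726 = (-10625 - 334) - 16726 = -10959 - 16726 = -27685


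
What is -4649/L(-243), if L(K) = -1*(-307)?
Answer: -4649/307 ≈ -15.143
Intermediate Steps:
L(K) = 307
-4649/L(-243) = -4649/307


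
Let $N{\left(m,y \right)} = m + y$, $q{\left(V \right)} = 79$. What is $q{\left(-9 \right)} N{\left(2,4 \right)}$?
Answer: $474$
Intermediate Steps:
$q{\left(-9 \right)} N{\left(2,4 \right)} = 79 \left(2 + 4\right) = 79 \cdot 6 = 474$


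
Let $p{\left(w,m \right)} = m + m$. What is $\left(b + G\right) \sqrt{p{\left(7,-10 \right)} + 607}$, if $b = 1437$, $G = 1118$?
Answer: $2555 \sqrt{587} \approx 61903.0$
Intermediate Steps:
$p{\left(w,m \right)} = 2 m$
$\left(b + G\right) \sqrt{p{\left(7,-10 \right)} + 607} = \left(1437 + 1118\right) \sqrt{2 \left(-10\right) + 607} = 2555 \sqrt{-20 + 607} = 2555 \sqrt{587}$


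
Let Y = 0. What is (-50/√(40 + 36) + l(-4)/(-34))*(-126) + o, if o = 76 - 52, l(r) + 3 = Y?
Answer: 219/17 + 3150*√19/19 ≈ 735.54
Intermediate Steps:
l(r) = -3 (l(r) = -3 + 0 = -3)
o = 24
(-50/√(40 + 36) + l(-4)/(-34))*(-126) + o = (-50/√(40 + 36) - 3/(-34))*(-126) + 24 = (-50*√19/38 - 3*(-1/34))*(-126) + 24 = (-50*√19/38 + 3/34)*(-126) + 24 = (-25*√19/19 + 3/34)*(-126) + 24 = (3/34 - 25*√19/19)*(-126) + 24 = (-189/17 + 3150*√19/19) + 24 = 219/17 + 3150*√19/19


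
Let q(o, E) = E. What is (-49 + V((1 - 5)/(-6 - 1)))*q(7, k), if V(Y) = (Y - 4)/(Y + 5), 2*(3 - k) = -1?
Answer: -4515/26 ≈ -173.65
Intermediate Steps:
k = 7/2 (k = 3 - 1/2*(-1) = 3 + 1/2 = 7/2 ≈ 3.5000)
V(Y) = (-4 + Y)/(5 + Y)
(-49 + V((1 - 5)/(-6 - 1)))*q(7, k) = (-49 + (-4 + (1 - 5)/(-6 - 1))/(5 + (1 - 5)/(-6 - 1)))*(7/2) = (-49 + (-4 - 4/(-7))/(5 - 4/(-7)))*(7/2) = (-49 + (-4 - 4*(-1/7))/(5 - 4*(-1/7)))*(7/2) = (-49 + (-4 + 4/7)/(5 + 4/7))*(7/2) = (-49 - 24/7/(39/7))*(7/2) = (-49 + (7/39)*(-24/7))*(7/2) = (-49 - 8/13)*(7/2) = -645/13*7/2 = -4515/26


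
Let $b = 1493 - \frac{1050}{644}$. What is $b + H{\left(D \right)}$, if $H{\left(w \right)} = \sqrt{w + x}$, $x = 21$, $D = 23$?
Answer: $\frac{68603}{46} + 2 \sqrt{11} \approx 1498.0$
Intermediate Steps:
$H{\left(w \right)} = \sqrt{21 + w}$ ($H{\left(w \right)} = \sqrt{w + 21} = \sqrt{21 + w}$)
$b = \frac{68603}{46}$ ($b = 1493 - 1050 \cdot \frac{1}{644} = 1493 - \frac{75}{46} = \frac{68603}{46} \approx 1491.4$)
$b + H{\left(D \right)} = \frac{68603}{46} + \sqrt{21 + 23} = \frac{68603}{46} + \sqrt{44} = \frac{68603}{46} + 2 \sqrt{11}$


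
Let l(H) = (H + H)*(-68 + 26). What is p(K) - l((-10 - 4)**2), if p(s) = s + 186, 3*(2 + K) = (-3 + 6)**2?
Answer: 16651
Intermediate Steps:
l(H) = -84*H (l(H) = (2*H)*(-42) = -84*H)
K = 1 (K = -2 + (-3 + 6)**2/3 = -2 + (1/3)*3**2 = -2 + (1/3)*9 = -2 + 3 = 1)
p(s) = 186 + s
p(K) - l((-10 - 4)**2) = (186 + 1) - (-84)*(-10 - 4)**2 = 187 - (-84)*(-14)**2 = 187 - (-84)*196 = 187 - 1*(-16464) = 187 + 16464 = 16651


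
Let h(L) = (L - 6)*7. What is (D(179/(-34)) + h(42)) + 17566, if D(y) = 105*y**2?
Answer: 23961913/1156 ≈ 20728.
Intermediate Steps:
h(L) = -42 + 7*L (h(L) = (-6 + L)*7 = -42 + 7*L)
(D(179/(-34)) + h(42)) + 17566 = (105*(179/(-34))**2 + (-42 + 7*42)) + 17566 = (105*(179*(-1/34))**2 + (-42 + 294)) + 17566 = (105*(-179/34)**2 + 252) + 17566 = (105*(32041/1156) + 252) + 17566 = (3364305/1156 + 252) + 17566 = 3655617/1156 + 17566 = 23961913/1156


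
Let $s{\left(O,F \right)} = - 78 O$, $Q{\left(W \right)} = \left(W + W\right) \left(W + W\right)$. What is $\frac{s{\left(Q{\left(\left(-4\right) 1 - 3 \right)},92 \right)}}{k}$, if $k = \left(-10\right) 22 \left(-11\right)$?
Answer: $- \frac{3822}{605} \approx -6.3174$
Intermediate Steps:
$Q{\left(W \right)} = 4 W^{2}$ ($Q{\left(W \right)} = 2 W 2 W = 4 W^{2}$)
$k = 2420$ ($k = \left(-220\right) \left(-11\right) = 2420$)
$\frac{s{\left(Q{\left(\left(-4\right) 1 - 3 \right)},92 \right)}}{k} = \frac{\left(-78\right) 4 \left(\left(-4\right) 1 - 3\right)^{2}}{2420} = - 78 \cdot 4 \left(-4 - 3\right)^{2} \cdot \frac{1}{2420} = - 78 \cdot 4 \left(-7\right)^{2} \cdot \frac{1}{2420} = - 78 \cdot 4 \cdot 49 \cdot \frac{1}{2420} = \left(-78\right) 196 \cdot \frac{1}{2420} = \left(-15288\right) \frac{1}{2420} = - \frac{3822}{605}$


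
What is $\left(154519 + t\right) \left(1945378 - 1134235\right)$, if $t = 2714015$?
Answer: $2326791274362$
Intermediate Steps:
$\left(154519 + t\right) \left(1945378 - 1134235\right) = \left(154519 + 2714015\right) \left(1945378 - 1134235\right) = 2868534 \cdot 811143 = 2326791274362$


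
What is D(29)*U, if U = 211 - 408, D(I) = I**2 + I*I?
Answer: -331354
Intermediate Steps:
D(I) = 2*I**2 (D(I) = I**2 + I**2 = 2*I**2)
U = -197
D(29)*U = (2*29**2)*(-197) = (2*841)*(-197) = 1682*(-197) = -331354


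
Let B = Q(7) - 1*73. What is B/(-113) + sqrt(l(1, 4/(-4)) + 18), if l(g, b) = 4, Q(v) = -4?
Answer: 77/113 + sqrt(22) ≈ 5.3718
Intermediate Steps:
B = -77 (B = -4 - 1*73 = -4 - 73 = -77)
B/(-113) + sqrt(l(1, 4/(-4)) + 18) = -77/(-113) + sqrt(4 + 18) = -1/113*(-77) + sqrt(22) = 77/113 + sqrt(22)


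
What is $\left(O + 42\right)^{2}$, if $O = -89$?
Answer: $2209$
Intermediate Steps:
$\left(O + 42\right)^{2} = \left(-89 + 42\right)^{2} = \left(-47\right)^{2} = 2209$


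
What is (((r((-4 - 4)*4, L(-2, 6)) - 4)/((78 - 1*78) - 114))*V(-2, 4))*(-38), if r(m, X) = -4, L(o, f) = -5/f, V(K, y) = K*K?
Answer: -32/3 ≈ -10.667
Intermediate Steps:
V(K, y) = K²
(((r((-4 - 4)*4, L(-2, 6)) - 4)/((78 - 1*78) - 114))*V(-2, 4))*(-38) = (((-4 - 4)/((78 - 1*78) - 114))*(-2)²)*(-38) = (-8/((78 - 78) - 114)*4)*(-38) = (-8/(0 - 114)*4)*(-38) = (-8/(-114)*4)*(-38) = (-8*(-1/114)*4)*(-38) = ((4/57)*4)*(-38) = (16/57)*(-38) = -32/3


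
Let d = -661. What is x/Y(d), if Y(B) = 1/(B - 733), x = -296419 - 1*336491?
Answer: 882276540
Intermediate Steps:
x = -632910 (x = -296419 - 336491 = -632910)
Y(B) = 1/(-733 + B)
x/Y(d) = -632910/(1/(-733 - 661)) = -632910/(1/(-1394)) = -632910/(-1/1394) = -632910*(-1394) = 882276540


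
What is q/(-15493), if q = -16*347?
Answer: 5552/15493 ≈ 0.35836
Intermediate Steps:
q = -5552
q/(-15493) = -5552/(-15493) = -5552*(-1/15493) = 5552/15493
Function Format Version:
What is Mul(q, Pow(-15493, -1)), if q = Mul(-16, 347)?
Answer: Rational(5552, 15493) ≈ 0.35836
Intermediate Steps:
q = -5552
Mul(q, Pow(-15493, -1)) = Mul(-5552, Pow(-15493, -1)) = Mul(-5552, Rational(-1, 15493)) = Rational(5552, 15493)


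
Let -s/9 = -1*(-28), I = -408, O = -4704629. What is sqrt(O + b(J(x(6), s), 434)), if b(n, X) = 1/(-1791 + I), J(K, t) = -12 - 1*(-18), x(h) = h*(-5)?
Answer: 14*I*sqrt(116069942343)/2199 ≈ 2169.0*I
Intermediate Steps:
s = -252 (s = -(-9)*(-28) = -9*28 = -252)
x(h) = -5*h
J(K, t) = 6 (J(K, t) = -12 + 18 = 6)
b(n, X) = -1/2199 (b(n, X) = 1/(-1791 - 408) = 1/(-2199) = -1/2199)
sqrt(O + b(J(x(6), s), 434)) = sqrt(-4704629 - 1/2199) = sqrt(-10345479172/2199) = 14*I*sqrt(116069942343)/2199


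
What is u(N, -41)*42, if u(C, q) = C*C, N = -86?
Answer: 310632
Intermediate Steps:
u(C, q) = C²
u(N, -41)*42 = (-86)²*42 = 7396*42 = 310632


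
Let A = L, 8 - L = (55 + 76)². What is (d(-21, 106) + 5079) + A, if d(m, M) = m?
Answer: -12095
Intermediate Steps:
L = -17153 (L = 8 - (55 + 76)² = 8 - 1*131² = 8 - 1*17161 = 8 - 17161 = -17153)
A = -17153
(d(-21, 106) + 5079) + A = (-21 + 5079) - 17153 = 5058 - 17153 = -12095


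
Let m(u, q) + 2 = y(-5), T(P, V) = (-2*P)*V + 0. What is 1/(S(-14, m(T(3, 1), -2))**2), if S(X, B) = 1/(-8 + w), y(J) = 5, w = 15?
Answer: 49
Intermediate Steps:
T(P, V) = -2*P*V (T(P, V) = -2*P*V + 0 = -2*P*V)
m(u, q) = 3 (m(u, q) = -2 + 5 = 3)
S(X, B) = 1/7 (S(X, B) = 1/(-8 + 15) = 1/7)
1/(S(-14, m(T(3, 1), -2))**2) = 1/((1/7)**2) = 1/(1/49) = 49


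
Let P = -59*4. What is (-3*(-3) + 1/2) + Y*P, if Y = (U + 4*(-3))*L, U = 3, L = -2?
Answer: -8477/2 ≈ -4238.5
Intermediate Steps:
Y = 18 (Y = (3 + 4*(-3))*(-2) = (3 - 12)*(-2) = -9*(-2) = 18)
P = -236
(-3*(-3) + 1/2) + Y*P = (-3*(-3) + 1/2) + 18*(-236) = (9 + ½) - 4248 = 19/2 - 4248 = -8477/2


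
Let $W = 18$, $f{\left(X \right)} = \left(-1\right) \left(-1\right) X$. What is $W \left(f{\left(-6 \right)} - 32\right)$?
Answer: $-684$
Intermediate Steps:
$f{\left(X \right)} = X$ ($f{\left(X \right)} = 1 X = X$)
$W \left(f{\left(-6 \right)} - 32\right) = 18 \left(-6 - 32\right) = 18 \left(-38\right) = -684$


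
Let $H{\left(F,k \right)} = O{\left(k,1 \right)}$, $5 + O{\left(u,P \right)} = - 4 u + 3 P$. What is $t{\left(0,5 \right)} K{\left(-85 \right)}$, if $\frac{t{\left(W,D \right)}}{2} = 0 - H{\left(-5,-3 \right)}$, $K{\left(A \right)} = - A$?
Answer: $-1700$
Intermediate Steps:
$O{\left(u,P \right)} = -5 - 4 u + 3 P$ ($O{\left(u,P \right)} = -5 + \left(- 4 u + 3 P\right) = -5 - 4 u + 3 P$)
$H{\left(F,k \right)} = -2 - 4 k$ ($H{\left(F,k \right)} = -5 - 4 k + 3 \cdot 1 = -5 - 4 k + 3 = -2 - 4 k$)
$t{\left(W,D \right)} = -20$ ($t{\left(W,D \right)} = 2 \left(0 - \left(-2 - -12\right)\right) = 2 \left(0 - \left(-2 + 12\right)\right) = 2 \left(0 - 10\right) = 2 \left(-10\right) = -20$)
$t{\left(0,5 \right)} K{\left(-85 \right)} = - 20 \left(\left(-1\right) \left(-85\right)\right) = \left(-20\right) 85 = -1700$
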